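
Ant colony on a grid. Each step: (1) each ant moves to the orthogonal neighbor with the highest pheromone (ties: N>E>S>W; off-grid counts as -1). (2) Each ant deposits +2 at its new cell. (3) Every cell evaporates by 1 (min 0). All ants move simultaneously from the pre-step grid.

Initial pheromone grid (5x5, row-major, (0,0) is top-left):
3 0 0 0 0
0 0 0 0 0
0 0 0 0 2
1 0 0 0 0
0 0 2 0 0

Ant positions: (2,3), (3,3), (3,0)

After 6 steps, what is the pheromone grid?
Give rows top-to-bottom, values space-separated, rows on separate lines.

After step 1: ants at (2,4),(2,3),(2,0)
  2 0 0 0 0
  0 0 0 0 0
  1 0 0 1 3
  0 0 0 0 0
  0 0 1 0 0
After step 2: ants at (2,3),(2,4),(1,0)
  1 0 0 0 0
  1 0 0 0 0
  0 0 0 2 4
  0 0 0 0 0
  0 0 0 0 0
After step 3: ants at (2,4),(2,3),(0,0)
  2 0 0 0 0
  0 0 0 0 0
  0 0 0 3 5
  0 0 0 0 0
  0 0 0 0 0
After step 4: ants at (2,3),(2,4),(0,1)
  1 1 0 0 0
  0 0 0 0 0
  0 0 0 4 6
  0 0 0 0 0
  0 0 0 0 0
After step 5: ants at (2,4),(2,3),(0,0)
  2 0 0 0 0
  0 0 0 0 0
  0 0 0 5 7
  0 0 0 0 0
  0 0 0 0 0
After step 6: ants at (2,3),(2,4),(0,1)
  1 1 0 0 0
  0 0 0 0 0
  0 0 0 6 8
  0 0 0 0 0
  0 0 0 0 0

1 1 0 0 0
0 0 0 0 0
0 0 0 6 8
0 0 0 0 0
0 0 0 0 0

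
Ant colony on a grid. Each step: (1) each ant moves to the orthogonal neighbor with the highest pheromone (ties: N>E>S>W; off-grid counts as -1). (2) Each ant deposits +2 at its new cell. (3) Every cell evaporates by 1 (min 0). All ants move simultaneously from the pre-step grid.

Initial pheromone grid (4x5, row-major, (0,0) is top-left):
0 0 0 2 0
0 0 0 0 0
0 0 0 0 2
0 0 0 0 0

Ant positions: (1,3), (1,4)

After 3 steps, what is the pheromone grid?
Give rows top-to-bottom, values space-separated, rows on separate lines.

After step 1: ants at (0,3),(2,4)
  0 0 0 3 0
  0 0 0 0 0
  0 0 0 0 3
  0 0 0 0 0
After step 2: ants at (0,4),(1,4)
  0 0 0 2 1
  0 0 0 0 1
  0 0 0 0 2
  0 0 0 0 0
After step 3: ants at (0,3),(2,4)
  0 0 0 3 0
  0 0 0 0 0
  0 0 0 0 3
  0 0 0 0 0

0 0 0 3 0
0 0 0 0 0
0 0 0 0 3
0 0 0 0 0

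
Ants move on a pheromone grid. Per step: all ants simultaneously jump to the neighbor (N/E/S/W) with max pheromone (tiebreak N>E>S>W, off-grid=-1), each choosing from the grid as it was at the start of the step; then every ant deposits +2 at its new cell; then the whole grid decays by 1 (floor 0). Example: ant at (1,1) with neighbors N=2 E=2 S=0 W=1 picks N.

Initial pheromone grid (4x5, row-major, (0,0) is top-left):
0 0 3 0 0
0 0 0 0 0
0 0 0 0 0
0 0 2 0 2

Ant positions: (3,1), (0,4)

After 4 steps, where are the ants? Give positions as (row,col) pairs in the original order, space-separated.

Step 1: ant0:(3,1)->E->(3,2) | ant1:(0,4)->S->(1,4)
  grid max=3 at (3,2)
Step 2: ant0:(3,2)->N->(2,2) | ant1:(1,4)->N->(0,4)
  grid max=2 at (3,2)
Step 3: ant0:(2,2)->S->(3,2) | ant1:(0,4)->S->(1,4)
  grid max=3 at (3,2)
Step 4: ant0:(3,2)->N->(2,2) | ant1:(1,4)->N->(0,4)
  grid max=2 at (3,2)

(2,2) (0,4)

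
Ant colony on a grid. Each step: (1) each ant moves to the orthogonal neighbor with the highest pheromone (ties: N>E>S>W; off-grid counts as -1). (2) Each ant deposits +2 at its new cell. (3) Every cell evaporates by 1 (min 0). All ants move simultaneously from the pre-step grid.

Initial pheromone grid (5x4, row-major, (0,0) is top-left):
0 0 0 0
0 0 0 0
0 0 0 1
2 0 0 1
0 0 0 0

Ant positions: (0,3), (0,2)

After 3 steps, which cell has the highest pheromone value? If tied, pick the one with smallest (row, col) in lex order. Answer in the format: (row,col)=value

Answer: (0,3)=3

Derivation:
Step 1: ant0:(0,3)->S->(1,3) | ant1:(0,2)->E->(0,3)
  grid max=1 at (0,3)
Step 2: ant0:(1,3)->N->(0,3) | ant1:(0,3)->S->(1,3)
  grid max=2 at (0,3)
Step 3: ant0:(0,3)->S->(1,3) | ant1:(1,3)->N->(0,3)
  grid max=3 at (0,3)
Final grid:
  0 0 0 3
  0 0 0 3
  0 0 0 0
  0 0 0 0
  0 0 0 0
Max pheromone 3 at (0,3)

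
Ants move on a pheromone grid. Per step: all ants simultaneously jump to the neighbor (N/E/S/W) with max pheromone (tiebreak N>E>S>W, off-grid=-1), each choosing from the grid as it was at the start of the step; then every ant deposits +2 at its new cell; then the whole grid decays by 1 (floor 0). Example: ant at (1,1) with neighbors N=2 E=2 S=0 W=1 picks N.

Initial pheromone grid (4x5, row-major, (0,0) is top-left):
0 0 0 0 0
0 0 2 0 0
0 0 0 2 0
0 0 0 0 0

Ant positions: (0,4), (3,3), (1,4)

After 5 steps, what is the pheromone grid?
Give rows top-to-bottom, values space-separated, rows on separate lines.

After step 1: ants at (1,4),(2,3),(0,4)
  0 0 0 0 1
  0 0 1 0 1
  0 0 0 3 0
  0 0 0 0 0
After step 2: ants at (0,4),(1,3),(1,4)
  0 0 0 0 2
  0 0 0 1 2
  0 0 0 2 0
  0 0 0 0 0
After step 3: ants at (1,4),(1,4),(0,4)
  0 0 0 0 3
  0 0 0 0 5
  0 0 0 1 0
  0 0 0 0 0
After step 4: ants at (0,4),(0,4),(1,4)
  0 0 0 0 6
  0 0 0 0 6
  0 0 0 0 0
  0 0 0 0 0
After step 5: ants at (1,4),(1,4),(0,4)
  0 0 0 0 7
  0 0 0 0 9
  0 0 0 0 0
  0 0 0 0 0

0 0 0 0 7
0 0 0 0 9
0 0 0 0 0
0 0 0 0 0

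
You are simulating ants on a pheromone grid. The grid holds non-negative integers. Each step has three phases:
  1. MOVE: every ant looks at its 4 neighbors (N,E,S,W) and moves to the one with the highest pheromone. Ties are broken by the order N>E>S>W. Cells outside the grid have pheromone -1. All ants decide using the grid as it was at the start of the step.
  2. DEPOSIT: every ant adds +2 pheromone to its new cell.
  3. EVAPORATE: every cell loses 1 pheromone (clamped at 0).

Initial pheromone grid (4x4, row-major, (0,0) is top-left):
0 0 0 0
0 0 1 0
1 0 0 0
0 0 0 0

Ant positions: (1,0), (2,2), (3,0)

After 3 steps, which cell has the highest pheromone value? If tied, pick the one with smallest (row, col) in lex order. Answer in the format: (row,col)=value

Answer: (2,0)=6

Derivation:
Step 1: ant0:(1,0)->S->(2,0) | ant1:(2,2)->N->(1,2) | ant2:(3,0)->N->(2,0)
  grid max=4 at (2,0)
Step 2: ant0:(2,0)->N->(1,0) | ant1:(1,2)->N->(0,2) | ant2:(2,0)->N->(1,0)
  grid max=3 at (1,0)
Step 3: ant0:(1,0)->S->(2,0) | ant1:(0,2)->S->(1,2) | ant2:(1,0)->S->(2,0)
  grid max=6 at (2,0)
Final grid:
  0 0 0 0
  2 0 2 0
  6 0 0 0
  0 0 0 0
Max pheromone 6 at (2,0)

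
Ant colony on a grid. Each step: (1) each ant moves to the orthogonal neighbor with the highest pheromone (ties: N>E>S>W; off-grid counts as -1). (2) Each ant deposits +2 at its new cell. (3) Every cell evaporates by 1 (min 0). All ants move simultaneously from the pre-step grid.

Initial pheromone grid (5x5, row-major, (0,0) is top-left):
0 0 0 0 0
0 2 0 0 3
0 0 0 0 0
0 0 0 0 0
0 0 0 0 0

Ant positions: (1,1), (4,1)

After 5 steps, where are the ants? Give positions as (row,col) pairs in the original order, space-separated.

Step 1: ant0:(1,1)->N->(0,1) | ant1:(4,1)->N->(3,1)
  grid max=2 at (1,4)
Step 2: ant0:(0,1)->S->(1,1) | ant1:(3,1)->N->(2,1)
  grid max=2 at (1,1)
Step 3: ant0:(1,1)->S->(2,1) | ant1:(2,1)->N->(1,1)
  grid max=3 at (1,1)
Step 4: ant0:(2,1)->N->(1,1) | ant1:(1,1)->S->(2,1)
  grid max=4 at (1,1)
Step 5: ant0:(1,1)->S->(2,1) | ant1:(2,1)->N->(1,1)
  grid max=5 at (1,1)

(2,1) (1,1)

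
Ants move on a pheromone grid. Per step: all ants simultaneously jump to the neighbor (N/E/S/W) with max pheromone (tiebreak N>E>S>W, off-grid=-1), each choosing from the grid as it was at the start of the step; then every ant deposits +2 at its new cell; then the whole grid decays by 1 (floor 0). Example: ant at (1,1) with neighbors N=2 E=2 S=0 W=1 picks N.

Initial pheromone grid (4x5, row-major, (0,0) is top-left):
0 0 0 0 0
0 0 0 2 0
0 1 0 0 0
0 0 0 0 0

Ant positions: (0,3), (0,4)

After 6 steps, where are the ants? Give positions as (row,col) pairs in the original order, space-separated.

Step 1: ant0:(0,3)->S->(1,3) | ant1:(0,4)->S->(1,4)
  grid max=3 at (1,3)
Step 2: ant0:(1,3)->E->(1,4) | ant1:(1,4)->W->(1,3)
  grid max=4 at (1,3)
Step 3: ant0:(1,4)->W->(1,3) | ant1:(1,3)->E->(1,4)
  grid max=5 at (1,3)
Step 4: ant0:(1,3)->E->(1,4) | ant1:(1,4)->W->(1,3)
  grid max=6 at (1,3)
Step 5: ant0:(1,4)->W->(1,3) | ant1:(1,3)->E->(1,4)
  grid max=7 at (1,3)
Step 6: ant0:(1,3)->E->(1,4) | ant1:(1,4)->W->(1,3)
  grid max=8 at (1,3)

(1,4) (1,3)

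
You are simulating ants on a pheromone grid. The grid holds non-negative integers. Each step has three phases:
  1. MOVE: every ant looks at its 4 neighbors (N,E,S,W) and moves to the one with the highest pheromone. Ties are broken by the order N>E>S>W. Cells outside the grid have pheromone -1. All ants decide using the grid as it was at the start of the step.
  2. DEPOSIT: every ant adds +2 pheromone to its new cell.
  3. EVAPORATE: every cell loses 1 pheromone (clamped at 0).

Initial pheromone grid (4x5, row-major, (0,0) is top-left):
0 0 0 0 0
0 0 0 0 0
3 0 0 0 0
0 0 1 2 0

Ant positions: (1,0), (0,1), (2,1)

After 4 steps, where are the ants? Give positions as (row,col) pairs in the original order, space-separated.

Step 1: ant0:(1,0)->S->(2,0) | ant1:(0,1)->E->(0,2) | ant2:(2,1)->W->(2,0)
  grid max=6 at (2,0)
Step 2: ant0:(2,0)->N->(1,0) | ant1:(0,2)->E->(0,3) | ant2:(2,0)->N->(1,0)
  grid max=5 at (2,0)
Step 3: ant0:(1,0)->S->(2,0) | ant1:(0,3)->E->(0,4) | ant2:(1,0)->S->(2,0)
  grid max=8 at (2,0)
Step 4: ant0:(2,0)->N->(1,0) | ant1:(0,4)->S->(1,4) | ant2:(2,0)->N->(1,0)
  grid max=7 at (2,0)

(1,0) (1,4) (1,0)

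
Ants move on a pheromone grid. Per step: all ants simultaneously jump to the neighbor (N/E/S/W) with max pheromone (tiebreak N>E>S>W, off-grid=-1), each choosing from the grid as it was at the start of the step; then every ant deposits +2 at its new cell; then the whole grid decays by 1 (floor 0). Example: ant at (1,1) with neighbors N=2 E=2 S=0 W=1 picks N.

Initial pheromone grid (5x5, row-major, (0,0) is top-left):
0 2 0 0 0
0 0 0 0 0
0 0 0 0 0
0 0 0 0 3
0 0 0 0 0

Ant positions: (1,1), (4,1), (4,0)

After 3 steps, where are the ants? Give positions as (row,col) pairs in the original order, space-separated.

Step 1: ant0:(1,1)->N->(0,1) | ant1:(4,1)->N->(3,1) | ant2:(4,0)->N->(3,0)
  grid max=3 at (0,1)
Step 2: ant0:(0,1)->E->(0,2) | ant1:(3,1)->W->(3,0) | ant2:(3,0)->E->(3,1)
  grid max=2 at (0,1)
Step 3: ant0:(0,2)->W->(0,1) | ant1:(3,0)->E->(3,1) | ant2:(3,1)->W->(3,0)
  grid max=3 at (0,1)

(0,1) (3,1) (3,0)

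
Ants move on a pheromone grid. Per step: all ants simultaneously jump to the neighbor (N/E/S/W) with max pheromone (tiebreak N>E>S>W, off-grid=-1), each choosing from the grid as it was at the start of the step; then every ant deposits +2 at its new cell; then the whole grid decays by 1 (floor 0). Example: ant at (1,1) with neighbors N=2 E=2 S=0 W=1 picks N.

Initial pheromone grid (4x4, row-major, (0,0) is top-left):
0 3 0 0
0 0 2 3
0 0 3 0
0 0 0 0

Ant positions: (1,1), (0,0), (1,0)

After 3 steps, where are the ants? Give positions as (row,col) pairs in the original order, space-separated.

Step 1: ant0:(1,1)->N->(0,1) | ant1:(0,0)->E->(0,1) | ant2:(1,0)->N->(0,0)
  grid max=6 at (0,1)
Step 2: ant0:(0,1)->W->(0,0) | ant1:(0,1)->W->(0,0) | ant2:(0,0)->E->(0,1)
  grid max=7 at (0,1)
Step 3: ant0:(0,0)->E->(0,1) | ant1:(0,0)->E->(0,1) | ant2:(0,1)->W->(0,0)
  grid max=10 at (0,1)

(0,1) (0,1) (0,0)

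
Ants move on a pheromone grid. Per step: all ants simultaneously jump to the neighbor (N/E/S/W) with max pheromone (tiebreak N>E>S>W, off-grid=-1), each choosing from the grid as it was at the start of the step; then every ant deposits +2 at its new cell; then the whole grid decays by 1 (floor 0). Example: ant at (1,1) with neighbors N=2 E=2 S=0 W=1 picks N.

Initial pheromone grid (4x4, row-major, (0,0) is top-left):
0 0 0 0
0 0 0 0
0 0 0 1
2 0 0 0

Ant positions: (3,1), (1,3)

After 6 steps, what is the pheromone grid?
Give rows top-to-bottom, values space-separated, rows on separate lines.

After step 1: ants at (3,0),(2,3)
  0 0 0 0
  0 0 0 0
  0 0 0 2
  3 0 0 0
After step 2: ants at (2,0),(1,3)
  0 0 0 0
  0 0 0 1
  1 0 0 1
  2 0 0 0
After step 3: ants at (3,0),(2,3)
  0 0 0 0
  0 0 0 0
  0 0 0 2
  3 0 0 0
After step 4: ants at (2,0),(1,3)
  0 0 0 0
  0 0 0 1
  1 0 0 1
  2 0 0 0
After step 5: ants at (3,0),(2,3)
  0 0 0 0
  0 0 0 0
  0 0 0 2
  3 0 0 0
After step 6: ants at (2,0),(1,3)
  0 0 0 0
  0 0 0 1
  1 0 0 1
  2 0 0 0

0 0 0 0
0 0 0 1
1 0 0 1
2 0 0 0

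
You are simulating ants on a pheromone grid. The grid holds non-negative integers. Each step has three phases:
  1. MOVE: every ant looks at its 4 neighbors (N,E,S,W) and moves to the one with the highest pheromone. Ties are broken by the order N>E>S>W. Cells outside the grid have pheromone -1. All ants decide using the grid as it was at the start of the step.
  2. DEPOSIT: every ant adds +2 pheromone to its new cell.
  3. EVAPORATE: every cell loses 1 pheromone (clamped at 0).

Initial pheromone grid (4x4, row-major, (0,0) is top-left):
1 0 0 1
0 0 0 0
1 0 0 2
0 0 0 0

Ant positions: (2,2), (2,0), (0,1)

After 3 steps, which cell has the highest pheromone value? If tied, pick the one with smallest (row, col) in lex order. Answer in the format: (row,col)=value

Answer: (0,0)=4

Derivation:
Step 1: ant0:(2,2)->E->(2,3) | ant1:(2,0)->N->(1,0) | ant2:(0,1)->W->(0,0)
  grid max=3 at (2,3)
Step 2: ant0:(2,3)->N->(1,3) | ant1:(1,0)->N->(0,0) | ant2:(0,0)->S->(1,0)
  grid max=3 at (0,0)
Step 3: ant0:(1,3)->S->(2,3) | ant1:(0,0)->S->(1,0) | ant2:(1,0)->N->(0,0)
  grid max=4 at (0,0)
Final grid:
  4 0 0 0
  3 0 0 0
  0 0 0 3
  0 0 0 0
Max pheromone 4 at (0,0)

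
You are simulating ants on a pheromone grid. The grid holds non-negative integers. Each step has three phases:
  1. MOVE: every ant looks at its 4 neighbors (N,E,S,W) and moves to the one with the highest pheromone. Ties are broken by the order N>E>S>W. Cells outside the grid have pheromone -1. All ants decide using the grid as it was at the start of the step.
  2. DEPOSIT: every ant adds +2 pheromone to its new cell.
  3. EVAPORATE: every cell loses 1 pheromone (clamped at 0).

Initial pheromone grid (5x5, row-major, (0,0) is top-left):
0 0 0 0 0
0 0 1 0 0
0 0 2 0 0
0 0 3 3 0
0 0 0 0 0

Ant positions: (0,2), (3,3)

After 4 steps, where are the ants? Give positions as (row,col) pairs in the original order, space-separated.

Step 1: ant0:(0,2)->S->(1,2) | ant1:(3,3)->W->(3,2)
  grid max=4 at (3,2)
Step 2: ant0:(1,2)->S->(2,2) | ant1:(3,2)->E->(3,3)
  grid max=3 at (3,2)
Step 3: ant0:(2,2)->S->(3,2) | ant1:(3,3)->W->(3,2)
  grid max=6 at (3,2)
Step 4: ant0:(3,2)->E->(3,3) | ant1:(3,2)->E->(3,3)
  grid max=5 at (3,2)

(3,3) (3,3)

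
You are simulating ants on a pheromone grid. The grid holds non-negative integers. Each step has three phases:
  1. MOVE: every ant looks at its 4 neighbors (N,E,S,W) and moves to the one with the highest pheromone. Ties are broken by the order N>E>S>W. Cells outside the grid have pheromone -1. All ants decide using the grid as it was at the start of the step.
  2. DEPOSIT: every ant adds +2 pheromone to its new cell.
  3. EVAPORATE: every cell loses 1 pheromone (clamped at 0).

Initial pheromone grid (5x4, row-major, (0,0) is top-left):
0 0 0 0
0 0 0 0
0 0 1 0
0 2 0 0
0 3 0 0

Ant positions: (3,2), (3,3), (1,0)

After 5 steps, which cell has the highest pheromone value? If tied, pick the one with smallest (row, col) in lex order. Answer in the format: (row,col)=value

Answer: (0,2)=3

Derivation:
Step 1: ant0:(3,2)->W->(3,1) | ant1:(3,3)->N->(2,3) | ant2:(1,0)->N->(0,0)
  grid max=3 at (3,1)
Step 2: ant0:(3,1)->S->(4,1) | ant1:(2,3)->N->(1,3) | ant2:(0,0)->E->(0,1)
  grid max=3 at (4,1)
Step 3: ant0:(4,1)->N->(3,1) | ant1:(1,3)->N->(0,3) | ant2:(0,1)->E->(0,2)
  grid max=3 at (3,1)
Step 4: ant0:(3,1)->S->(4,1) | ant1:(0,3)->W->(0,2) | ant2:(0,2)->E->(0,3)
  grid max=3 at (4,1)
Step 5: ant0:(4,1)->N->(3,1) | ant1:(0,2)->E->(0,3) | ant2:(0,3)->W->(0,2)
  grid max=3 at (0,2)
Final grid:
  0 0 3 3
  0 0 0 0
  0 0 0 0
  0 3 0 0
  0 2 0 0
Max pheromone 3 at (0,2)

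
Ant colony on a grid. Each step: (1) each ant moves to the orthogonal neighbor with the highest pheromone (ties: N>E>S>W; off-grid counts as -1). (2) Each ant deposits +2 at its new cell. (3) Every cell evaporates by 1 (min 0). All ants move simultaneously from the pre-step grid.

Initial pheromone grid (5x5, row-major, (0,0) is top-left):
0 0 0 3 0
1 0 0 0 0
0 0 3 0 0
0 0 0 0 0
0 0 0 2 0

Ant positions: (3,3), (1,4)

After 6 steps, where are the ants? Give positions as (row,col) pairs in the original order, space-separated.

Step 1: ant0:(3,3)->S->(4,3) | ant1:(1,4)->N->(0,4)
  grid max=3 at (4,3)
Step 2: ant0:(4,3)->N->(3,3) | ant1:(0,4)->W->(0,3)
  grid max=3 at (0,3)
Step 3: ant0:(3,3)->S->(4,3) | ant1:(0,3)->E->(0,4)
  grid max=3 at (4,3)
Step 4: ant0:(4,3)->N->(3,3) | ant1:(0,4)->W->(0,3)
  grid max=3 at (0,3)
Step 5: ant0:(3,3)->S->(4,3) | ant1:(0,3)->E->(0,4)
  grid max=3 at (4,3)
Step 6: ant0:(4,3)->N->(3,3) | ant1:(0,4)->W->(0,3)
  grid max=3 at (0,3)

(3,3) (0,3)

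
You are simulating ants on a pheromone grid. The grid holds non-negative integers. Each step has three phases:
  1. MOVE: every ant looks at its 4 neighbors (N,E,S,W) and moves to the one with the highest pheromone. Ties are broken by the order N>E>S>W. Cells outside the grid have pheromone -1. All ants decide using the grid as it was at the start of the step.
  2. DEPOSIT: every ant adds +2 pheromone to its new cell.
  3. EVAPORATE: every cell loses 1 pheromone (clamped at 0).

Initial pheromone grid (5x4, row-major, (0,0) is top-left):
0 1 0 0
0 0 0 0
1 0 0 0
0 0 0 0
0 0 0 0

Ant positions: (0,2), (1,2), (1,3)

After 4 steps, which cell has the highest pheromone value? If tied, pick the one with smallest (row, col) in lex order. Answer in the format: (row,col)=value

Answer: (0,2)=8

Derivation:
Step 1: ant0:(0,2)->W->(0,1) | ant1:(1,2)->N->(0,2) | ant2:(1,3)->N->(0,3)
  grid max=2 at (0,1)
Step 2: ant0:(0,1)->E->(0,2) | ant1:(0,2)->W->(0,1) | ant2:(0,3)->W->(0,2)
  grid max=4 at (0,2)
Step 3: ant0:(0,2)->W->(0,1) | ant1:(0,1)->E->(0,2) | ant2:(0,2)->W->(0,1)
  grid max=6 at (0,1)
Step 4: ant0:(0,1)->E->(0,2) | ant1:(0,2)->W->(0,1) | ant2:(0,1)->E->(0,2)
  grid max=8 at (0,2)
Final grid:
  0 7 8 0
  0 0 0 0
  0 0 0 0
  0 0 0 0
  0 0 0 0
Max pheromone 8 at (0,2)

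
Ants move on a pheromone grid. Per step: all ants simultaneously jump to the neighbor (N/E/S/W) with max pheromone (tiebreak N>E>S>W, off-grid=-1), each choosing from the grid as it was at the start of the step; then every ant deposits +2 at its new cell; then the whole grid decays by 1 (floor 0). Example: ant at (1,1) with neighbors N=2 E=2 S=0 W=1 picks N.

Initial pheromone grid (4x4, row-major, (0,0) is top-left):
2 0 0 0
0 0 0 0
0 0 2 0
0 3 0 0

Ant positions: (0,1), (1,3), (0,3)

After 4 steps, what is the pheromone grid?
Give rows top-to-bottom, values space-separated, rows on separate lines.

After step 1: ants at (0,0),(0,3),(1,3)
  3 0 0 1
  0 0 0 1
  0 0 1 0
  0 2 0 0
After step 2: ants at (0,1),(1,3),(0,3)
  2 1 0 2
  0 0 0 2
  0 0 0 0
  0 1 0 0
After step 3: ants at (0,0),(0,3),(1,3)
  3 0 0 3
  0 0 0 3
  0 0 0 0
  0 0 0 0
After step 4: ants at (0,1),(1,3),(0,3)
  2 1 0 4
  0 0 0 4
  0 0 0 0
  0 0 0 0

2 1 0 4
0 0 0 4
0 0 0 0
0 0 0 0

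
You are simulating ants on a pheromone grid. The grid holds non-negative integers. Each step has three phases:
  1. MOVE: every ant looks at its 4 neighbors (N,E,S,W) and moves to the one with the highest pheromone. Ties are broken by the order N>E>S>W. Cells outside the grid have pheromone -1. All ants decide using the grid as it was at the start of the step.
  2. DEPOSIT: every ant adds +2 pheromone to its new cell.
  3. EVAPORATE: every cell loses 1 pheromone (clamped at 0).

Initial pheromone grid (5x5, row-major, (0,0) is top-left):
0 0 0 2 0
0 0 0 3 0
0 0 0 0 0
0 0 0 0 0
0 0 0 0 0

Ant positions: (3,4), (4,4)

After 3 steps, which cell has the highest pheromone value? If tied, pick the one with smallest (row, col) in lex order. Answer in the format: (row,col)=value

Step 1: ant0:(3,4)->N->(2,4) | ant1:(4,4)->N->(3,4)
  grid max=2 at (1,3)
Step 2: ant0:(2,4)->S->(3,4) | ant1:(3,4)->N->(2,4)
  grid max=2 at (2,4)
Step 3: ant0:(3,4)->N->(2,4) | ant1:(2,4)->S->(3,4)
  grid max=3 at (2,4)
Final grid:
  0 0 0 0 0
  0 0 0 0 0
  0 0 0 0 3
  0 0 0 0 3
  0 0 0 0 0
Max pheromone 3 at (2,4)

Answer: (2,4)=3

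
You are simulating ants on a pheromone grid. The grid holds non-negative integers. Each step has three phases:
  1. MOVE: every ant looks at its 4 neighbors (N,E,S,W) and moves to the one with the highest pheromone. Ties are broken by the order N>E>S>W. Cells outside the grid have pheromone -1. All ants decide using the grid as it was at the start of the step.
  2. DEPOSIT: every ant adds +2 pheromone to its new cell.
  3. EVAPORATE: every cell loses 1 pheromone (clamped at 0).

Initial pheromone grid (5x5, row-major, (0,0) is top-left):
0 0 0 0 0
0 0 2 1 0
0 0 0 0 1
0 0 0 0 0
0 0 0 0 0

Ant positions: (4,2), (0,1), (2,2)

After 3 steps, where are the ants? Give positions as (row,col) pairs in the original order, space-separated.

Step 1: ant0:(4,2)->N->(3,2) | ant1:(0,1)->E->(0,2) | ant2:(2,2)->N->(1,2)
  grid max=3 at (1,2)
Step 2: ant0:(3,2)->N->(2,2) | ant1:(0,2)->S->(1,2) | ant2:(1,2)->N->(0,2)
  grid max=4 at (1,2)
Step 3: ant0:(2,2)->N->(1,2) | ant1:(1,2)->N->(0,2) | ant2:(0,2)->S->(1,2)
  grid max=7 at (1,2)

(1,2) (0,2) (1,2)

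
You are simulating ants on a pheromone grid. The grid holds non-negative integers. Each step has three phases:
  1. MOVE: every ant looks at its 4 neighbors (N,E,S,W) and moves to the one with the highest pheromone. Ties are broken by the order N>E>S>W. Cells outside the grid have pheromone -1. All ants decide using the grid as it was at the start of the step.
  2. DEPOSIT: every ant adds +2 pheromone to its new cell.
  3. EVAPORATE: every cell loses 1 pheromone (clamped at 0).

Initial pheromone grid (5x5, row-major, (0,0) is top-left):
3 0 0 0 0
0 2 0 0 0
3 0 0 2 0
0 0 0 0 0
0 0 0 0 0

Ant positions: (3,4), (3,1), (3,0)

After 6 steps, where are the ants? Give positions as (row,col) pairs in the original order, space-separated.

Step 1: ant0:(3,4)->N->(2,4) | ant1:(3,1)->N->(2,1) | ant2:(3,0)->N->(2,0)
  grid max=4 at (2,0)
Step 2: ant0:(2,4)->W->(2,3) | ant1:(2,1)->W->(2,0) | ant2:(2,0)->E->(2,1)
  grid max=5 at (2,0)
Step 3: ant0:(2,3)->N->(1,3) | ant1:(2,0)->E->(2,1) | ant2:(2,1)->W->(2,0)
  grid max=6 at (2,0)
Step 4: ant0:(1,3)->S->(2,3) | ant1:(2,1)->W->(2,0) | ant2:(2,0)->E->(2,1)
  grid max=7 at (2,0)
Step 5: ant0:(2,3)->N->(1,3) | ant1:(2,0)->E->(2,1) | ant2:(2,1)->W->(2,0)
  grid max=8 at (2,0)
Step 6: ant0:(1,3)->S->(2,3) | ant1:(2,1)->W->(2,0) | ant2:(2,0)->E->(2,1)
  grid max=9 at (2,0)

(2,3) (2,0) (2,1)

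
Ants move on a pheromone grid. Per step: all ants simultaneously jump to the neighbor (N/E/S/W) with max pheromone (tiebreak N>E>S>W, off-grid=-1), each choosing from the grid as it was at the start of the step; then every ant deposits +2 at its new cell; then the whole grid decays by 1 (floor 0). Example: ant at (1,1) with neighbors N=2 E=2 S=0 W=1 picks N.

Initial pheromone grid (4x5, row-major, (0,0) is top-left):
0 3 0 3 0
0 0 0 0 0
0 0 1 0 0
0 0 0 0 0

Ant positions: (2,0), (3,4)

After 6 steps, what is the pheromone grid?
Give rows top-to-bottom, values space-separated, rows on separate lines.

After step 1: ants at (1,0),(2,4)
  0 2 0 2 0
  1 0 0 0 0
  0 0 0 0 1
  0 0 0 0 0
After step 2: ants at (0,0),(1,4)
  1 1 0 1 0
  0 0 0 0 1
  0 0 0 0 0
  0 0 0 0 0
After step 3: ants at (0,1),(0,4)
  0 2 0 0 1
  0 0 0 0 0
  0 0 0 0 0
  0 0 0 0 0
After step 4: ants at (0,2),(1,4)
  0 1 1 0 0
  0 0 0 0 1
  0 0 0 0 0
  0 0 0 0 0
After step 5: ants at (0,1),(0,4)
  0 2 0 0 1
  0 0 0 0 0
  0 0 0 0 0
  0 0 0 0 0
After step 6: ants at (0,2),(1,4)
  0 1 1 0 0
  0 0 0 0 1
  0 0 0 0 0
  0 0 0 0 0

0 1 1 0 0
0 0 0 0 1
0 0 0 0 0
0 0 0 0 0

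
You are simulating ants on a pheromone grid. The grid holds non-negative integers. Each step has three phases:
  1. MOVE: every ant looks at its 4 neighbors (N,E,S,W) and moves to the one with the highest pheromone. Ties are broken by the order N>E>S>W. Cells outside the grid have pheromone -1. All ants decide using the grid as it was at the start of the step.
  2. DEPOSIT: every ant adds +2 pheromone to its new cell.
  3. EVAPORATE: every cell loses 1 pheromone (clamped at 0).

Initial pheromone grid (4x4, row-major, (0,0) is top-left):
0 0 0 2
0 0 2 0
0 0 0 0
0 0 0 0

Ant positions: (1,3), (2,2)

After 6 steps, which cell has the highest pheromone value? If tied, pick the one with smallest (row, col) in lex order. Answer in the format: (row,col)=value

Answer: (0,3)=6

Derivation:
Step 1: ant0:(1,3)->N->(0,3) | ant1:(2,2)->N->(1,2)
  grid max=3 at (0,3)
Step 2: ant0:(0,3)->S->(1,3) | ant1:(1,2)->N->(0,2)
  grid max=2 at (0,3)
Step 3: ant0:(1,3)->N->(0,3) | ant1:(0,2)->E->(0,3)
  grid max=5 at (0,3)
Step 4: ant0:(0,3)->S->(1,3) | ant1:(0,3)->S->(1,3)
  grid max=4 at (0,3)
Step 5: ant0:(1,3)->N->(0,3) | ant1:(1,3)->N->(0,3)
  grid max=7 at (0,3)
Step 6: ant0:(0,3)->S->(1,3) | ant1:(0,3)->S->(1,3)
  grid max=6 at (0,3)
Final grid:
  0 0 0 6
  0 0 0 5
  0 0 0 0
  0 0 0 0
Max pheromone 6 at (0,3)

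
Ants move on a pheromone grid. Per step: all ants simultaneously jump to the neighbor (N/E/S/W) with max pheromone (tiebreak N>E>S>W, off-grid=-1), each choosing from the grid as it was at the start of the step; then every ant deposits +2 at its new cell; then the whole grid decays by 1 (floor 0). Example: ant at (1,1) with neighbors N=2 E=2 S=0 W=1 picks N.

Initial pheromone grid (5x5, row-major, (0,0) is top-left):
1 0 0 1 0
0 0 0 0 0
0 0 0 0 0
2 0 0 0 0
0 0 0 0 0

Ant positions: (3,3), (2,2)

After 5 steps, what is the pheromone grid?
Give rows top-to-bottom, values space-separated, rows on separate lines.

After step 1: ants at (2,3),(1,2)
  0 0 0 0 0
  0 0 1 0 0
  0 0 0 1 0
  1 0 0 0 0
  0 0 0 0 0
After step 2: ants at (1,3),(0,2)
  0 0 1 0 0
  0 0 0 1 0
  0 0 0 0 0
  0 0 0 0 0
  0 0 0 0 0
After step 3: ants at (0,3),(0,3)
  0 0 0 3 0
  0 0 0 0 0
  0 0 0 0 0
  0 0 0 0 0
  0 0 0 0 0
After step 4: ants at (0,4),(0,4)
  0 0 0 2 3
  0 0 0 0 0
  0 0 0 0 0
  0 0 0 0 0
  0 0 0 0 0
After step 5: ants at (0,3),(0,3)
  0 0 0 5 2
  0 0 0 0 0
  0 0 0 0 0
  0 0 0 0 0
  0 0 0 0 0

0 0 0 5 2
0 0 0 0 0
0 0 0 0 0
0 0 0 0 0
0 0 0 0 0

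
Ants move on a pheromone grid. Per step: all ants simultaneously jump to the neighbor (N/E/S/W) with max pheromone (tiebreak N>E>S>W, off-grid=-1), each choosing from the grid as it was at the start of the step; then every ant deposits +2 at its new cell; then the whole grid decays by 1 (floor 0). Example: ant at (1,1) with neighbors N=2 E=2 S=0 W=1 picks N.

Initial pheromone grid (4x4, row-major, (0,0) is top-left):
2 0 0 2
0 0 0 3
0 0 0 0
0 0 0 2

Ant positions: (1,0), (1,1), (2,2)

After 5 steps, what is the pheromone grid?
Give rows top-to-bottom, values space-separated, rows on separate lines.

After step 1: ants at (0,0),(0,1),(1,2)
  3 1 0 1
  0 0 1 2
  0 0 0 0
  0 0 0 1
After step 2: ants at (0,1),(0,0),(1,3)
  4 2 0 0
  0 0 0 3
  0 0 0 0
  0 0 0 0
After step 3: ants at (0,0),(0,1),(0,3)
  5 3 0 1
  0 0 0 2
  0 0 0 0
  0 0 0 0
After step 4: ants at (0,1),(0,0),(1,3)
  6 4 0 0
  0 0 0 3
  0 0 0 0
  0 0 0 0
After step 5: ants at (0,0),(0,1),(0,3)
  7 5 0 1
  0 0 0 2
  0 0 0 0
  0 0 0 0

7 5 0 1
0 0 0 2
0 0 0 0
0 0 0 0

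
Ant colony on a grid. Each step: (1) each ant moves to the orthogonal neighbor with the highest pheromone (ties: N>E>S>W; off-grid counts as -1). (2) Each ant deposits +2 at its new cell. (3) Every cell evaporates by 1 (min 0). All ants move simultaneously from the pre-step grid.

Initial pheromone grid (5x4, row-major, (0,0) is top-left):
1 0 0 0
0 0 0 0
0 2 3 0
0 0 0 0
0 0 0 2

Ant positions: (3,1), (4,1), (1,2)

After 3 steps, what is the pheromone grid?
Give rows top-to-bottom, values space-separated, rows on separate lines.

After step 1: ants at (2,1),(3,1),(2,2)
  0 0 0 0
  0 0 0 0
  0 3 4 0
  0 1 0 0
  0 0 0 1
After step 2: ants at (2,2),(2,1),(2,1)
  0 0 0 0
  0 0 0 0
  0 6 5 0
  0 0 0 0
  0 0 0 0
After step 3: ants at (2,1),(2,2),(2,2)
  0 0 0 0
  0 0 0 0
  0 7 8 0
  0 0 0 0
  0 0 0 0

0 0 0 0
0 0 0 0
0 7 8 0
0 0 0 0
0 0 0 0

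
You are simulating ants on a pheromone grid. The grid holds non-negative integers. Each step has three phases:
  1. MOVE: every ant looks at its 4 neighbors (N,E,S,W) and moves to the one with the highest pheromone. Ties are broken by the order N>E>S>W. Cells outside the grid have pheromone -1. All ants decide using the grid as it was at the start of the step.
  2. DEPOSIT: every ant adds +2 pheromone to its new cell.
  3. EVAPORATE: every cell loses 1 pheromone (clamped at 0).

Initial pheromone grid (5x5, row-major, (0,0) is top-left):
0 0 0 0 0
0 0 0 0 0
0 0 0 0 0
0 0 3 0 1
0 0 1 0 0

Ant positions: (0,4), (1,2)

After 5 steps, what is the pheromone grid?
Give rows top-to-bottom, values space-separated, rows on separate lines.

After step 1: ants at (1,4),(0,2)
  0 0 1 0 0
  0 0 0 0 1
  0 0 0 0 0
  0 0 2 0 0
  0 0 0 0 0
After step 2: ants at (0,4),(0,3)
  0 0 0 1 1
  0 0 0 0 0
  0 0 0 0 0
  0 0 1 0 0
  0 0 0 0 0
After step 3: ants at (0,3),(0,4)
  0 0 0 2 2
  0 0 0 0 0
  0 0 0 0 0
  0 0 0 0 0
  0 0 0 0 0
After step 4: ants at (0,4),(0,3)
  0 0 0 3 3
  0 0 0 0 0
  0 0 0 0 0
  0 0 0 0 0
  0 0 0 0 0
After step 5: ants at (0,3),(0,4)
  0 0 0 4 4
  0 0 0 0 0
  0 0 0 0 0
  0 0 0 0 0
  0 0 0 0 0

0 0 0 4 4
0 0 0 0 0
0 0 0 0 0
0 0 0 0 0
0 0 0 0 0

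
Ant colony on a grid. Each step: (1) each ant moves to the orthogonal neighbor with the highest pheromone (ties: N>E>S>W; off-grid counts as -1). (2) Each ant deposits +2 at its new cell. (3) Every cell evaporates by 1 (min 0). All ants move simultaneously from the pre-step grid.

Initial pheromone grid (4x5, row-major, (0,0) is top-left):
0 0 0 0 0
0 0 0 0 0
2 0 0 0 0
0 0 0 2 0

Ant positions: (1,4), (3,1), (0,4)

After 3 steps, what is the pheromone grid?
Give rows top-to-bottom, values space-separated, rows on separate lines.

After step 1: ants at (0,4),(2,1),(1,4)
  0 0 0 0 1
  0 0 0 0 1
  1 1 0 0 0
  0 0 0 1 0
After step 2: ants at (1,4),(2,0),(0,4)
  0 0 0 0 2
  0 0 0 0 2
  2 0 0 0 0
  0 0 0 0 0
After step 3: ants at (0,4),(1,0),(1,4)
  0 0 0 0 3
  1 0 0 0 3
  1 0 0 0 0
  0 0 0 0 0

0 0 0 0 3
1 0 0 0 3
1 0 0 0 0
0 0 0 0 0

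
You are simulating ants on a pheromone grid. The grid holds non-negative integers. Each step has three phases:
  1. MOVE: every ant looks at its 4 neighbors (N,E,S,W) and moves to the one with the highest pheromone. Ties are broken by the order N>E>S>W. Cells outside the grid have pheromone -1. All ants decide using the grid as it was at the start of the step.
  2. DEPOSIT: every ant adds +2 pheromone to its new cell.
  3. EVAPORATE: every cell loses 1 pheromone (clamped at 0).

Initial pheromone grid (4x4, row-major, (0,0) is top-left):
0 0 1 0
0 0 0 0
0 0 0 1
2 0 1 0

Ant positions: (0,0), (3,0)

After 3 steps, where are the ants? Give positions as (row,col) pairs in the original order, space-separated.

Step 1: ant0:(0,0)->E->(0,1) | ant1:(3,0)->N->(2,0)
  grid max=1 at (0,1)
Step 2: ant0:(0,1)->E->(0,2) | ant1:(2,0)->S->(3,0)
  grid max=2 at (3,0)
Step 3: ant0:(0,2)->E->(0,3) | ant1:(3,0)->N->(2,0)
  grid max=1 at (0,3)

(0,3) (2,0)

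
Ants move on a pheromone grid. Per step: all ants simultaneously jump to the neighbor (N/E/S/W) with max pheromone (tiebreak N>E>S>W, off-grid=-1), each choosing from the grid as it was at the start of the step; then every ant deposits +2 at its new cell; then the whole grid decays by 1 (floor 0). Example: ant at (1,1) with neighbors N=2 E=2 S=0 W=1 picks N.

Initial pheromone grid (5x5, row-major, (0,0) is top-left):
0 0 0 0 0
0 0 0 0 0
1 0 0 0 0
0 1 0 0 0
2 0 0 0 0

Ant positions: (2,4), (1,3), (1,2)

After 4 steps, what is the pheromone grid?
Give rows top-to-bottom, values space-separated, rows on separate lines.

After step 1: ants at (1,4),(0,3),(0,2)
  0 0 1 1 0
  0 0 0 0 1
  0 0 0 0 0
  0 0 0 0 0
  1 0 0 0 0
After step 2: ants at (0,4),(0,2),(0,3)
  0 0 2 2 1
  0 0 0 0 0
  0 0 0 0 0
  0 0 0 0 0
  0 0 0 0 0
After step 3: ants at (0,3),(0,3),(0,2)
  0 0 3 5 0
  0 0 0 0 0
  0 0 0 0 0
  0 0 0 0 0
  0 0 0 0 0
After step 4: ants at (0,2),(0,2),(0,3)
  0 0 6 6 0
  0 0 0 0 0
  0 0 0 0 0
  0 0 0 0 0
  0 0 0 0 0

0 0 6 6 0
0 0 0 0 0
0 0 0 0 0
0 0 0 0 0
0 0 0 0 0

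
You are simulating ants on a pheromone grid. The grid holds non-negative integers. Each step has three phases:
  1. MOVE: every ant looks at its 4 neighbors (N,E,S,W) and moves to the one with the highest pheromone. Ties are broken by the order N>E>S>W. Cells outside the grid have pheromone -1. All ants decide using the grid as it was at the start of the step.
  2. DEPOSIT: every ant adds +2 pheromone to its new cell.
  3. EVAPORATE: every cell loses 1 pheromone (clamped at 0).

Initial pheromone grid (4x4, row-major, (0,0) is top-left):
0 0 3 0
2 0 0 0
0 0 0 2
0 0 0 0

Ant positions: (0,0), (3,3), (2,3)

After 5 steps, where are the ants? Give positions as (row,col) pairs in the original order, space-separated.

Step 1: ant0:(0,0)->S->(1,0) | ant1:(3,3)->N->(2,3) | ant2:(2,3)->N->(1,3)
  grid max=3 at (1,0)
Step 2: ant0:(1,0)->N->(0,0) | ant1:(2,3)->N->(1,3) | ant2:(1,3)->S->(2,3)
  grid max=4 at (2,3)
Step 3: ant0:(0,0)->S->(1,0) | ant1:(1,3)->S->(2,3) | ant2:(2,3)->N->(1,3)
  grid max=5 at (2,3)
Step 4: ant0:(1,0)->N->(0,0) | ant1:(2,3)->N->(1,3) | ant2:(1,3)->S->(2,3)
  grid max=6 at (2,3)
Step 5: ant0:(0,0)->S->(1,0) | ant1:(1,3)->S->(2,3) | ant2:(2,3)->N->(1,3)
  grid max=7 at (2,3)

(1,0) (2,3) (1,3)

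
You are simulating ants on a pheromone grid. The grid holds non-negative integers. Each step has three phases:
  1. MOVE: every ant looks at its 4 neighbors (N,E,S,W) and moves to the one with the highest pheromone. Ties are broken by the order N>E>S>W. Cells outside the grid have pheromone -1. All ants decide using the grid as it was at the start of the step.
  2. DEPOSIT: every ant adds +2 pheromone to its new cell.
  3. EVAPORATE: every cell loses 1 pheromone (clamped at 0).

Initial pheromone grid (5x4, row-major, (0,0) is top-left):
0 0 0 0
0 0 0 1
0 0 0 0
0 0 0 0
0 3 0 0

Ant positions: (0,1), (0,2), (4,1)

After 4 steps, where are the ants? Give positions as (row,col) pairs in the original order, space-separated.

Step 1: ant0:(0,1)->E->(0,2) | ant1:(0,2)->E->(0,3) | ant2:(4,1)->N->(3,1)
  grid max=2 at (4,1)
Step 2: ant0:(0,2)->E->(0,3) | ant1:(0,3)->W->(0,2) | ant2:(3,1)->S->(4,1)
  grid max=3 at (4,1)
Step 3: ant0:(0,3)->W->(0,2) | ant1:(0,2)->E->(0,3) | ant2:(4,1)->N->(3,1)
  grid max=3 at (0,2)
Step 4: ant0:(0,2)->E->(0,3) | ant1:(0,3)->W->(0,2) | ant2:(3,1)->S->(4,1)
  grid max=4 at (0,2)

(0,3) (0,2) (4,1)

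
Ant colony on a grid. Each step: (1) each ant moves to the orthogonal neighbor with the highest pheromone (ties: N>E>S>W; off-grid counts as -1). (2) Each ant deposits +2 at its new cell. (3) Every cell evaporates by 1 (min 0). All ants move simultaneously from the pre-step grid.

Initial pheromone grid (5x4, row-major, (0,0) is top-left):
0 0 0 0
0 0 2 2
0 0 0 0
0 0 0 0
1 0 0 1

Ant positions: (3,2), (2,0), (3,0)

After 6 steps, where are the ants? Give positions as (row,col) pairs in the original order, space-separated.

Step 1: ant0:(3,2)->N->(2,2) | ant1:(2,0)->N->(1,0) | ant2:(3,0)->S->(4,0)
  grid max=2 at (4,0)
Step 2: ant0:(2,2)->N->(1,2) | ant1:(1,0)->N->(0,0) | ant2:(4,0)->N->(3,0)
  grid max=2 at (1,2)
Step 3: ant0:(1,2)->N->(0,2) | ant1:(0,0)->E->(0,1) | ant2:(3,0)->S->(4,0)
  grid max=2 at (4,0)
Step 4: ant0:(0,2)->S->(1,2) | ant1:(0,1)->E->(0,2) | ant2:(4,0)->N->(3,0)
  grid max=2 at (0,2)
Step 5: ant0:(1,2)->N->(0,2) | ant1:(0,2)->S->(1,2) | ant2:(3,0)->S->(4,0)
  grid max=3 at (0,2)
Step 6: ant0:(0,2)->S->(1,2) | ant1:(1,2)->N->(0,2) | ant2:(4,0)->N->(3,0)
  grid max=4 at (0,2)

(1,2) (0,2) (3,0)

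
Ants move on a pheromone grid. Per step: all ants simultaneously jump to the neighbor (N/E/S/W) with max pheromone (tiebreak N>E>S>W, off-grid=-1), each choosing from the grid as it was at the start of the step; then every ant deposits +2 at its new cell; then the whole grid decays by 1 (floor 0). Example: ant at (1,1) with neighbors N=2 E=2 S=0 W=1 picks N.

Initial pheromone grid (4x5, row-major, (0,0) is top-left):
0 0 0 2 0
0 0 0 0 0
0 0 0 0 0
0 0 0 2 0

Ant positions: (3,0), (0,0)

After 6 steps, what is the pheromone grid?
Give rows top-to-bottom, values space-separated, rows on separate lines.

After step 1: ants at (2,0),(0,1)
  0 1 0 1 0
  0 0 0 0 0
  1 0 0 0 0
  0 0 0 1 0
After step 2: ants at (1,0),(0,2)
  0 0 1 0 0
  1 0 0 0 0
  0 0 0 0 0
  0 0 0 0 0
After step 3: ants at (0,0),(0,3)
  1 0 0 1 0
  0 0 0 0 0
  0 0 0 0 0
  0 0 0 0 0
After step 4: ants at (0,1),(0,4)
  0 1 0 0 1
  0 0 0 0 0
  0 0 0 0 0
  0 0 0 0 0
After step 5: ants at (0,2),(1,4)
  0 0 1 0 0
  0 0 0 0 1
  0 0 0 0 0
  0 0 0 0 0
After step 6: ants at (0,3),(0,4)
  0 0 0 1 1
  0 0 0 0 0
  0 0 0 0 0
  0 0 0 0 0

0 0 0 1 1
0 0 0 0 0
0 0 0 0 0
0 0 0 0 0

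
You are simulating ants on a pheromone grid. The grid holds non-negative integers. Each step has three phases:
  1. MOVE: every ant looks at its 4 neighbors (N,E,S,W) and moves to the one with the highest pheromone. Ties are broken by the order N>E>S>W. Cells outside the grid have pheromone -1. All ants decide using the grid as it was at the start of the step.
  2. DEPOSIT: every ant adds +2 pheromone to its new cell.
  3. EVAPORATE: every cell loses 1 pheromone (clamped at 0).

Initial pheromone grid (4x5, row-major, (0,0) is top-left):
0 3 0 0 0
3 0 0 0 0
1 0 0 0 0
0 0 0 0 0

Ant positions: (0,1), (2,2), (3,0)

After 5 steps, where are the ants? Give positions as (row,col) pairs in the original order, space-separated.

Step 1: ant0:(0,1)->E->(0,2) | ant1:(2,2)->N->(1,2) | ant2:(3,0)->N->(2,0)
  grid max=2 at (0,1)
Step 2: ant0:(0,2)->W->(0,1) | ant1:(1,2)->N->(0,2) | ant2:(2,0)->N->(1,0)
  grid max=3 at (0,1)
Step 3: ant0:(0,1)->E->(0,2) | ant1:(0,2)->W->(0,1) | ant2:(1,0)->S->(2,0)
  grid max=4 at (0,1)
Step 4: ant0:(0,2)->W->(0,1) | ant1:(0,1)->E->(0,2) | ant2:(2,0)->N->(1,0)
  grid max=5 at (0,1)
Step 5: ant0:(0,1)->E->(0,2) | ant1:(0,2)->W->(0,1) | ant2:(1,0)->S->(2,0)
  grid max=6 at (0,1)

(0,2) (0,1) (2,0)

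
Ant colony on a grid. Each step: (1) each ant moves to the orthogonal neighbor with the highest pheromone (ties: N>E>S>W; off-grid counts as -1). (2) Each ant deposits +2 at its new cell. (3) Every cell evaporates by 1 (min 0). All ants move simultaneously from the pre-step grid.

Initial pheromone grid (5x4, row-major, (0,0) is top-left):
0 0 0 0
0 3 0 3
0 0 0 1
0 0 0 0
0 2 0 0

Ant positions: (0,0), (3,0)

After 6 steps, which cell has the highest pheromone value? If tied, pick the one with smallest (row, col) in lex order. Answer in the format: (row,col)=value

Answer: (1,1)=7

Derivation:
Step 1: ant0:(0,0)->E->(0,1) | ant1:(3,0)->N->(2,0)
  grid max=2 at (1,1)
Step 2: ant0:(0,1)->S->(1,1) | ant1:(2,0)->N->(1,0)
  grid max=3 at (1,1)
Step 3: ant0:(1,1)->W->(1,0) | ant1:(1,0)->E->(1,1)
  grid max=4 at (1,1)
Step 4: ant0:(1,0)->E->(1,1) | ant1:(1,1)->W->(1,0)
  grid max=5 at (1,1)
Step 5: ant0:(1,1)->W->(1,0) | ant1:(1,0)->E->(1,1)
  grid max=6 at (1,1)
Step 6: ant0:(1,0)->E->(1,1) | ant1:(1,1)->W->(1,0)
  grid max=7 at (1,1)
Final grid:
  0 0 0 0
  5 7 0 0
  0 0 0 0
  0 0 0 0
  0 0 0 0
Max pheromone 7 at (1,1)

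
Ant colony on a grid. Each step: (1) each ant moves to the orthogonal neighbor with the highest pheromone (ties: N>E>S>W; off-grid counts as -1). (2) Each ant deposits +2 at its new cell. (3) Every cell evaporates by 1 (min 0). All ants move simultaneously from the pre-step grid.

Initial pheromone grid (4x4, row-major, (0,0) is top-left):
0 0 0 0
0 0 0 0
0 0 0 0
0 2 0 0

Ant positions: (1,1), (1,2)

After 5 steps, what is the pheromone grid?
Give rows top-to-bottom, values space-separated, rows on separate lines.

After step 1: ants at (0,1),(0,2)
  0 1 1 0
  0 0 0 0
  0 0 0 0
  0 1 0 0
After step 2: ants at (0,2),(0,1)
  0 2 2 0
  0 0 0 0
  0 0 0 0
  0 0 0 0
After step 3: ants at (0,1),(0,2)
  0 3 3 0
  0 0 0 0
  0 0 0 0
  0 0 0 0
After step 4: ants at (0,2),(0,1)
  0 4 4 0
  0 0 0 0
  0 0 0 0
  0 0 0 0
After step 5: ants at (0,1),(0,2)
  0 5 5 0
  0 0 0 0
  0 0 0 0
  0 0 0 0

0 5 5 0
0 0 0 0
0 0 0 0
0 0 0 0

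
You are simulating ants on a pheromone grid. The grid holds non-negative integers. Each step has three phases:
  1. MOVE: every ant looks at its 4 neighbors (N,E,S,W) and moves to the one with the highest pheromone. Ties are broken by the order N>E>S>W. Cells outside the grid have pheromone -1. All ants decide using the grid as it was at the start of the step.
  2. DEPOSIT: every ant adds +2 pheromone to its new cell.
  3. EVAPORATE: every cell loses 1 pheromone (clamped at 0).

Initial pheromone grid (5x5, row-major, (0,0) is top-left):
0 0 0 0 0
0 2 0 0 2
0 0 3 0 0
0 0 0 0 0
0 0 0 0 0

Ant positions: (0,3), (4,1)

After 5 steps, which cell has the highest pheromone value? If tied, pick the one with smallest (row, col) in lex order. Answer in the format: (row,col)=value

Step 1: ant0:(0,3)->E->(0,4) | ant1:(4,1)->N->(3,1)
  grid max=2 at (2,2)
Step 2: ant0:(0,4)->S->(1,4) | ant1:(3,1)->N->(2,1)
  grid max=2 at (1,4)
Step 3: ant0:(1,4)->N->(0,4) | ant1:(2,1)->E->(2,2)
  grid max=2 at (2,2)
Step 4: ant0:(0,4)->S->(1,4) | ant1:(2,2)->N->(1,2)
  grid max=2 at (1,4)
Step 5: ant0:(1,4)->N->(0,4) | ant1:(1,2)->S->(2,2)
  grid max=2 at (2,2)
Final grid:
  0 0 0 0 1
  0 0 0 0 1
  0 0 2 0 0
  0 0 0 0 0
  0 0 0 0 0
Max pheromone 2 at (2,2)

Answer: (2,2)=2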